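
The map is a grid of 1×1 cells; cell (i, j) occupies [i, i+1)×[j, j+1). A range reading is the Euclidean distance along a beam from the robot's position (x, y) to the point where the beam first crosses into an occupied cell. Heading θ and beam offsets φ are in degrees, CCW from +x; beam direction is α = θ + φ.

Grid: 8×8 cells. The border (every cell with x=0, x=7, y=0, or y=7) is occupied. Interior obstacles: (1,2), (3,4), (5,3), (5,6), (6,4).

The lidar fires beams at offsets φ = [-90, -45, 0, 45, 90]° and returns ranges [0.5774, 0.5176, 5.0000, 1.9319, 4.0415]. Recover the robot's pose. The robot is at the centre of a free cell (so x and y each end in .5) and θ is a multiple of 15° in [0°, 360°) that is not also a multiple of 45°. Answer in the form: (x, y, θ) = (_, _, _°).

Enumerate (i+0.5, j+0.5, θ) over the 31 free cells and 16 admissible headings. For each, cast all 5 beams and compare to the given ranges.
  (4.5, 4.5, 195°): beam 1 = 2.5882 ≠ 0.5774 ✗
  (4.5, 3.5, 15°): beam 1 = 2.5882 ≠ 0.5774 ✗
  (4.5, 6.5, 240°): beam 1 = 1.0000 ≠ 0.5774 ✗
  (4.5, 1.5, 285°): beam 1 = 1.9319 ≠ 0.5774 ✗
  …
  (1.5, 3.5, 330°): r_1=0.5774, r_2=0.5176, r_3=5.0000, r_4=1.9319, r_5=4.0415 — all match ✓
Unique over the lattice → pose = (1.5, 3.5, 330°).

(x, y, θ) = (1.5, 3.5, 330°)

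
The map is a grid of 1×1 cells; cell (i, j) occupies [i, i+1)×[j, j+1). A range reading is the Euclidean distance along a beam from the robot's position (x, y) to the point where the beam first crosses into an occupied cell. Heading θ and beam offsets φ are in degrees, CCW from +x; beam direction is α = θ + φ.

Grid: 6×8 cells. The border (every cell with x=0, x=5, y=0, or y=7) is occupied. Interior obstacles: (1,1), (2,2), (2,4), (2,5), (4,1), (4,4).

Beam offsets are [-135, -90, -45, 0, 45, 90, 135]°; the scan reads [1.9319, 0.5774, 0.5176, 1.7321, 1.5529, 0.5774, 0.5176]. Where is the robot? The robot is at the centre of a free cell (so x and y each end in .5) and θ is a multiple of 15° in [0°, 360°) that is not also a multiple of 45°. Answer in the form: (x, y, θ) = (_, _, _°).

Enumerate (i+0.5, j+0.5, θ) over the 18 free cells and 16 admissible headings. For each, cast all 7 beams and compare to the given ranges.
  (3.5, 1.5, 75°): beam 1 = 0.5774 ≠ 1.9319 ✗
  (2.5, 1.5, 60°): beam 1 = 0.5176 ≠ 1.9319 ✗
  (4.5, 2.5, 105°): beam 1 = 0.5774 ≠ 1.9319 ✗
  (3.5, 5.5, 240°): beam 1 = 1.5529 ≠ 1.9319 ✗
  …
  (2.5, 3.5, 150°): r_1=1.9319, r_2=0.5774, r_3=0.5176, r_4=1.7321, r_5=1.5529, r_6=0.5774, r_7=0.5176 — all match ✓
Only this pose fits every beam.

(x, y, θ) = (2.5, 3.5, 150°)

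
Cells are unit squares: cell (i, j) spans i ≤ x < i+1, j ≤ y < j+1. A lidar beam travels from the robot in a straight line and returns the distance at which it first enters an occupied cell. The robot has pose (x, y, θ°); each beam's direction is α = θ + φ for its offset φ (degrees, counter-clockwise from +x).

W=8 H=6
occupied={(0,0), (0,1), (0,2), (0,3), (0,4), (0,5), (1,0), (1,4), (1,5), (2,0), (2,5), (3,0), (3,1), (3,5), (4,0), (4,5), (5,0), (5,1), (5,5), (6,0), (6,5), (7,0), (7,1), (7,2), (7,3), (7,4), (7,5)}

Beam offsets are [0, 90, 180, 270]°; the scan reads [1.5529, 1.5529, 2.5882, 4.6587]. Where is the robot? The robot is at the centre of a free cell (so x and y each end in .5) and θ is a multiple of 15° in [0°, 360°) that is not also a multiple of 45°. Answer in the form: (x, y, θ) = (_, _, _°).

(x, y, θ) = (2.5, 3.5, 75°)

Enumerate (i+0.5, j+0.5, θ) over the 21 free cells and 16 admissible headings. For each, cast all 4 beams and compare to the given ranges.
  (6.5, 2.5, 240°): beam 1 = 1.0000 ≠ 1.5529 ✗
  (1.5, 1.5, 105°): beam 1 = 1.9319 ≠ 1.5529 ✗
  (5.5, 3.5, 195°): beam 1 = 4.6587 ≠ 1.5529 ✗
  …
  (2.5, 3.5, 75°): r_1=1.5529, r_2=1.5529, r_3=2.5882, r_4=4.6587 — all match ✓
Unique over the lattice → pose = (2.5, 3.5, 75°).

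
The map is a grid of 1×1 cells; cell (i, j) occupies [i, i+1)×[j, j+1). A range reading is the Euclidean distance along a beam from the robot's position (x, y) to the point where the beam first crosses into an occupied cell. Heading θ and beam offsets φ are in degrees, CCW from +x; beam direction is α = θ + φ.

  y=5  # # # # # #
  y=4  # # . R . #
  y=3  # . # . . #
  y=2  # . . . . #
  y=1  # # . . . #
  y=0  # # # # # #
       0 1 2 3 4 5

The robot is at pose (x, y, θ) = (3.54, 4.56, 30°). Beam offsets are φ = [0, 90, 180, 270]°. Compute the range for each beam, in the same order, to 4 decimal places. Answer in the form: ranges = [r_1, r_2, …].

ranges = [0.8800, 0.5081, 1.1200, 2.9200]

beam 1: φ=0°, α=30°
  direction (0.8660, 0.5000); cell (3,4); t to first gridline: x 0.5312, y 0.8800 (then +1.1547 / +2.0000)
    (4,4) via x @ 0.5312
    (4,5) via y @ 0.8800  # hit
  → r_1 = 0.8800
beam 2: φ=90°, α=120°
  direction (-0.5000, 0.8660); cell (3,4); t to first gridline: x 1.0800, y 0.5081 (then +2.0000 / +1.1547)
    (3,5) via y @ 0.5081  # hit
  → r_2 = 0.5081
beam 3: φ=180°, α=210°
  direction (-0.8660, -0.5000); cell (3,4); t to first gridline: x 0.6235, y 1.1200 (then +1.1547 / +2.0000)
    (2,4) via x @ 0.6235
    (2,3) via y @ 1.1200  # hit
  → r_3 = 1.1200
beam 4: φ=270°, α=300°
  direction (0.5000, -0.8660); cell (3,4); t to first gridline: x 0.9200, y 0.6466 (then +2.0000 / +1.1547)
    (3,3) via y @ 0.6466
    (4,3) via x @ 0.9200
    (4,2) via y @ 1.8013
    (5,2) via x @ 2.9200  # hit
  → r_4 = 2.9200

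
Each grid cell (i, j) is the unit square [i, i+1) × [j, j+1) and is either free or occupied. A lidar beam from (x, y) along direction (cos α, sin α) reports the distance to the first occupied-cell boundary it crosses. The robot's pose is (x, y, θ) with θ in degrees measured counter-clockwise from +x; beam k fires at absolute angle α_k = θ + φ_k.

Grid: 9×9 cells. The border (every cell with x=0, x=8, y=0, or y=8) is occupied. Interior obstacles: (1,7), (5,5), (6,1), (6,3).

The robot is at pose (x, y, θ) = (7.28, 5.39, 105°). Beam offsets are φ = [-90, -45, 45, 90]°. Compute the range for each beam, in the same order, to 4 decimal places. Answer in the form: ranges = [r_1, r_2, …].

beam 1: φ=-90°, α=15°
  direction (0.9659, 0.2588); cell (7,5); t to first gridline: x 0.7454, y 2.3569 (then +1.0353 / +3.8637)
    (8,5) via x @ 0.7454  # hit
  → r_1 = 0.7454
beam 2: φ=-45°, α=60°
  direction (0.5000, 0.8660); cell (7,5); t to first gridline: x 1.4400, y 0.7044 (then +2.0000 / +1.1547)
    (7,6) via y @ 0.7044
    (8,6) via x @ 1.4400  # hit
  → r_2 = 1.4400
beam 3: φ=45°, α=150°
  direction (-0.8660, 0.5000); cell (7,5); t to first gridline: x 0.3233, y 1.2200 (then +1.1547 / +2.0000)
    (6,5) via x @ 0.3233
    (6,6) via y @ 1.2200
    (5,6) via x @ 1.4780
    (4,6) via x @ 2.6327
    (4,7) via y @ 3.2200
    (3,7) via x @ 3.7874
    (2,7) via x @ 4.9421
    (2,8) via y @ 5.2200  # hit
  → r_3 = 5.2200
beam 4: φ=90°, α=195°
  direction (-0.9659, -0.2588); cell (7,5); t to first gridline: x 0.2899, y 1.5068 (then +1.0353 / +3.8637)
    (6,5) via x @ 0.2899
    (5,5) via x @ 1.3252  # hit
  → r_4 = 1.3252

ranges = [0.7454, 1.4400, 5.2200, 1.3252]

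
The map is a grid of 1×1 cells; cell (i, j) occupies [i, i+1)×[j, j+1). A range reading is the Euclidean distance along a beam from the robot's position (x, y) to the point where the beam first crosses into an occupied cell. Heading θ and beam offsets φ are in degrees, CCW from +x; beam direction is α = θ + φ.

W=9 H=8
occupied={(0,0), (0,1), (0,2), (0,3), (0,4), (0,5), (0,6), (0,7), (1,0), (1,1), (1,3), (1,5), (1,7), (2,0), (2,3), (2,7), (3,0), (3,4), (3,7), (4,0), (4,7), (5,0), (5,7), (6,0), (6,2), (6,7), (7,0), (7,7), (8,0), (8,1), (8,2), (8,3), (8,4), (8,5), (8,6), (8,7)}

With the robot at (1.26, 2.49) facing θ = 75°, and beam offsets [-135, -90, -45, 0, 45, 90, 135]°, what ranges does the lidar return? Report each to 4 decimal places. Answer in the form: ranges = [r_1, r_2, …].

ranges = [0.5658, 5.7569, 1.0200, 0.5280, 0.5200, 0.2692, 0.3002]

beam 1: φ=-135°, α=300°
  direction (0.5000, -0.8660); cell (1,2); t to first gridline: x 1.4800, y 0.5658 (then +2.0000 / +1.1547)
    (1,1) via y @ 0.5658  # hit
  → r_1 = 0.5658
beam 2: φ=-90°, α=345°
  direction (0.9659, -0.2588); cell (1,2); t to first gridline: x 0.7661, y 1.8932 (then +1.0353 / +3.8637)
    (2,2) via x @ 0.7661
    (3,2) via x @ 1.8014
    (3,1) via y @ 1.8932
    (4,1) via x @ 2.8367
    (5,1) via x @ 3.8719
    (6,1) via x @ 4.9072
    (6,0) via y @ 5.7569  # hit
  → r_2 = 5.7569
beam 3: φ=-45°, α=30°
  direction (0.8660, 0.5000); cell (1,2); t to first gridline: x 0.8545, y 1.0200 (then +1.1547 / +2.0000)
    (2,2) via x @ 0.8545
    (2,3) via y @ 1.0200  # hit
  → r_3 = 1.0200
beam 4: φ=0°, α=75°
  direction (0.2588, 0.9659); cell (1,2); t to first gridline: x 2.8591, y 0.5280 (then +3.8637 / +1.0353)
    (1,3) via y @ 0.5280  # hit
  → r_4 = 0.5280
beam 5: φ=45°, α=120°
  direction (-0.5000, 0.8660); cell (1,2); t to first gridline: x 0.5200, y 0.5889 (then +2.0000 / +1.1547)
    (0,2) via x @ 0.5200  # hit
  → r_5 = 0.5200
beam 6: φ=90°, α=165°
  direction (-0.9659, 0.2588); cell (1,2); t to first gridline: x 0.2692, y 1.9705 (then +1.0353 / +3.8637)
    (0,2) via x @ 0.2692  # hit
  → r_6 = 0.2692
beam 7: φ=135°, α=210°
  direction (-0.8660, -0.5000); cell (1,2); t to first gridline: x 0.3002, y 0.9800 (then +1.1547 / +2.0000)
    (0,2) via x @ 0.3002  # hit
  → r_7 = 0.3002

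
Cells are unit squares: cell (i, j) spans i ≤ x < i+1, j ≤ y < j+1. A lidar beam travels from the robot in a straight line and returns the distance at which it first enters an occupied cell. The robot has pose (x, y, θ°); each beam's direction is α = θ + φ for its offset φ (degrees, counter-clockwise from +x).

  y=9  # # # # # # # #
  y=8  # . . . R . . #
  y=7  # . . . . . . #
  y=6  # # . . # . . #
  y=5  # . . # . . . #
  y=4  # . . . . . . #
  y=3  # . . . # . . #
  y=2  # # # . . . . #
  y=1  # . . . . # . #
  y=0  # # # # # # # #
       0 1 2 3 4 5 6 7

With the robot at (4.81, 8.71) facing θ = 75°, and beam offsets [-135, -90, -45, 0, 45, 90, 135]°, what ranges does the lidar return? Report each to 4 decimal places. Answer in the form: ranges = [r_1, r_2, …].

ranges = [4.3800, 2.2673, 0.5800, 0.3002, 0.3349, 1.1205, 3.4200]

beam 1: φ=-135°, α=300°
  direction (0.5000, -0.8660); cell (4,8); t to first gridline: x 0.3800, y 0.8198 (then +2.0000 / +1.1547)
    (5,8) via x @ 0.3800
    (5,7) via y @ 0.8198
    (5,6) via y @ 1.9745
    (6,6) via x @ 2.3800
    (6,5) via y @ 3.1292
    (6,4) via y @ 4.2839
    (7,4) via x @ 4.3800  # hit
  → r_1 = 4.3800
beam 2: φ=-90°, α=345°
  direction (0.9659, -0.2588); cell (4,8); t to first gridline: x 0.1967, y 2.7432 (then +1.0353 / +3.8637)
    (5,8) via x @ 0.1967
    (6,8) via x @ 1.2320
    (7,8) via x @ 2.2673  # hit
  → r_2 = 2.2673
beam 3: φ=-45°, α=30°
  direction (0.8660, 0.5000); cell (4,8); t to first gridline: x 0.2194, y 0.5800 (then +1.1547 / +2.0000)
    (5,8) via x @ 0.2194
    (5,9) via y @ 0.5800  # hit
  → r_3 = 0.5800
beam 4: φ=0°, α=75°
  direction (0.2588, 0.9659); cell (4,8); t to first gridline: x 0.7341, y 0.3002 (then +3.8637 / +1.0353)
    (4,9) via y @ 0.3002  # hit
  → r_4 = 0.3002
beam 5: φ=45°, α=120°
  direction (-0.5000, 0.8660); cell (4,8); t to first gridline: x 1.6200, y 0.3349 (then +2.0000 / +1.1547)
    (4,9) via y @ 0.3349  # hit
  → r_5 = 0.3349
beam 6: φ=90°, α=165°
  direction (-0.9659, 0.2588); cell (4,8); t to first gridline: x 0.8386, y 1.1205 (then +1.0353 / +3.8637)
    (3,8) via x @ 0.8386
    (3,9) via y @ 1.1205  # hit
  → r_6 = 1.1205
beam 7: φ=135°, α=210°
  direction (-0.8660, -0.5000); cell (4,8); t to first gridline: x 0.9353, y 1.4200 (then +1.1547 / +2.0000)
    (3,8) via x @ 0.9353
    (3,7) via y @ 1.4200
    (2,7) via x @ 2.0900
    (1,7) via x @ 3.2447
    (1,6) via y @ 3.4200  # hit
  → r_7 = 3.4200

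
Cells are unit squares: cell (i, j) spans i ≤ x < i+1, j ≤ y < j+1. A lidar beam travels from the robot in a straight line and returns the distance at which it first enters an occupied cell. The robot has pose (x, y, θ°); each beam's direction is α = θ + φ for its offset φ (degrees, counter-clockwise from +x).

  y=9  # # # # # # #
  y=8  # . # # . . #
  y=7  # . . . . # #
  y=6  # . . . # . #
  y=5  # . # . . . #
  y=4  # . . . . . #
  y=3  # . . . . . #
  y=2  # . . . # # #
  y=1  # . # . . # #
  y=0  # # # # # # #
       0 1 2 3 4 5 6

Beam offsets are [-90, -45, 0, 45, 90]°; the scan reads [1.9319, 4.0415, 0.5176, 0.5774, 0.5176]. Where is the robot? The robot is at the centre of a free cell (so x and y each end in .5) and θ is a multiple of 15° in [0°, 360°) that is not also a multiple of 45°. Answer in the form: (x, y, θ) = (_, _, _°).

Candidates: 31 free-cell centres × 16 headings = 496 poses. Raycast each; keep the one whose scan matches to 4 dp.
  (3.5, 5.5, 255°): beam 1 = 0.5176 ≠ 1.9319 ✗
  (3.5, 2.5, 195°): beam 1 = 2.5882 ≠ 1.9319 ✗
  (2.5, 3.5, 60°): beam 1 = 1.7321 ≠ 1.9319 ✗
  (3.5, 2.5, 165°): beam 1 = 3.6235 ≠ 1.9319 ✗
  …
  (4.5, 7.5, 255°): r_1=1.9319, r_2=4.0415, r_3=0.5176, r_4=0.5774, r_5=0.5176 — all match ✓
Unique over the lattice → pose = (4.5, 7.5, 255°).

(x, y, θ) = (4.5, 7.5, 255°)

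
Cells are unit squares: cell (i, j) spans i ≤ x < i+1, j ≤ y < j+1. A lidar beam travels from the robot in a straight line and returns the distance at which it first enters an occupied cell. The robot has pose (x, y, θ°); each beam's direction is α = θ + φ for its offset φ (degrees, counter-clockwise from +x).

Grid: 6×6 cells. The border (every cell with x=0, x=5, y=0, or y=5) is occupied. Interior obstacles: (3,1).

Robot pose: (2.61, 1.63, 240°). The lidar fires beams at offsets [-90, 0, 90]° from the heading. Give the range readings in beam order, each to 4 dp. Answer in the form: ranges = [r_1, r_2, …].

ranges = [1.8591, 0.7275, 0.4503]

beam 1: φ=-90°, α=150°
  dir = (cos 150°, sin 150°) = (-0.8660, 0.5000); from cell (2,1)
  next x-line at t=0.7044, next y-line at t=0.7400; Δt_x=1.1547, Δt_y=2.0000
    x: enter (1,1) at t=0.7044
    y: enter (1,2) at t=0.7400
    x: enter (0,2) at t=1.8591 ← occupied
  → r_1 = 1.8591
beam 2: φ=0°, α=240°
  dir = (cos 240°, sin 240°) = (-0.5000, -0.8660); from cell (2,1)
  next x-line at t=1.2200, next y-line at t=0.7275; Δt_x=2.0000, Δt_y=1.1547
    y: enter (2,0) at t=0.7275 ← occupied
  → r_2 = 0.7275
beam 3: φ=90°, α=330°
  dir = (cos 330°, sin 330°) = (0.8660, -0.5000); from cell (2,1)
  next x-line at t=0.4503, next y-line at t=1.2600; Δt_x=1.1547, Δt_y=2.0000
    x: enter (3,1) at t=0.4503 ← occupied
  → r_3 = 0.4503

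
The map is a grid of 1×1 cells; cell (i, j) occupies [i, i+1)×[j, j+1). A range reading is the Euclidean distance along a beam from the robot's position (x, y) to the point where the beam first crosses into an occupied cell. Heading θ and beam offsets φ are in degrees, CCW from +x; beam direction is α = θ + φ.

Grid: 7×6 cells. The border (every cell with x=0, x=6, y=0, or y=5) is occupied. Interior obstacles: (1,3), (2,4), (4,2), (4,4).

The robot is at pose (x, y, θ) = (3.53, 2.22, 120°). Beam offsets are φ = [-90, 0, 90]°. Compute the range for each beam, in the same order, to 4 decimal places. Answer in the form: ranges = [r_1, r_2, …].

beam 1: φ=-90°, α=30°
  dir = (cos 30°, sin 30°) = (0.8660, 0.5000); from cell (3,2)
  next x-line at t=0.5427, next y-line at t=1.5600; Δt_x=1.1547, Δt_y=2.0000
    x: enter (4,2) at t=0.5427 ← occupied
  → r_1 = 0.5427
beam 2: φ=0°, α=120°
  dir = (cos 120°, sin 120°) = (-0.5000, 0.8660); from cell (3,2)
  next x-line at t=1.0600, next y-line at t=0.9007; Δt_x=2.0000, Δt_y=1.1547
    y: enter (3,3) at t=0.9007
    x: enter (2,3) at t=1.0600
    y: enter (2,4) at t=2.0554 ← occupied
  → r_2 = 2.0554
beam 3: φ=90°, α=210°
  dir = (cos 210°, sin 210°) = (-0.8660, -0.5000); from cell (3,2)
  next x-line at t=0.6120, next y-line at t=0.4400; Δt_x=1.1547, Δt_y=2.0000
    y: enter (3,1) at t=0.4400
    x: enter (2,1) at t=0.6120
    x: enter (1,1) at t=1.7667
    y: enter (1,0) at t=2.4400 ← occupied
  → r_3 = 2.4400

ranges = [0.5427, 2.0554, 2.4400]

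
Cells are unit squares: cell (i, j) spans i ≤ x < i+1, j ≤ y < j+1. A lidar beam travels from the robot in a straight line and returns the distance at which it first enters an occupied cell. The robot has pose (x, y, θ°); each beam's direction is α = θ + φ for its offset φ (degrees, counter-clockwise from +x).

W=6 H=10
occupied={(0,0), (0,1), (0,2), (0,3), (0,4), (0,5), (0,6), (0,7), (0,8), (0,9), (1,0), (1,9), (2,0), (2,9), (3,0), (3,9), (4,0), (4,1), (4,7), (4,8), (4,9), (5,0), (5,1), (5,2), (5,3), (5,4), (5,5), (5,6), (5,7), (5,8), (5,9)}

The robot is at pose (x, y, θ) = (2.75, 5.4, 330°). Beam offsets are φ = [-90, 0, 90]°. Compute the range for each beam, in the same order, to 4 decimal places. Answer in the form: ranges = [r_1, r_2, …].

ranges = [3.5000, 2.5981, 2.5000]

beam 1: φ=-90°, α=240°
  d=(-0.5000,-0.8660)  start (2,5)  tX=1.5000 tY=0.4619  stride 1/|dx|=2.0000 1/|dy|=1.1547
    cross y-line → (2,4), t=0.4619
    cross x-line → (1,4), t=1.5000
    cross y-line → (1,3), t=1.6166
    cross y-line → (1,2), t=2.7713
    cross x-line → (0,2), t=3.5000 (wall)
  → r_1 = 3.5000
beam 2: φ=0°, α=330°
  d=(0.8660,-0.5000)  start (2,5)  tX=0.2887 tY=0.8000  stride 1/|dx|=1.1547 1/|dy|=2.0000
    cross x-line → (3,5), t=0.2887
    cross y-line → (3,4), t=0.8000
    cross x-line → (4,4), t=1.4434
    cross x-line → (5,4), t=2.5981 (wall)
  → r_2 = 2.5981
beam 3: φ=90°, α=60°
  d=(0.5000,0.8660)  start (2,5)  tX=0.5000 tY=0.6928  stride 1/|dx|=2.0000 1/|dy|=1.1547
    cross x-line → (3,5), t=0.5000
    cross y-line → (3,6), t=0.6928
    cross y-line → (3,7), t=1.8475
    cross x-line → (4,7), t=2.5000 (wall)
  → r_3 = 2.5000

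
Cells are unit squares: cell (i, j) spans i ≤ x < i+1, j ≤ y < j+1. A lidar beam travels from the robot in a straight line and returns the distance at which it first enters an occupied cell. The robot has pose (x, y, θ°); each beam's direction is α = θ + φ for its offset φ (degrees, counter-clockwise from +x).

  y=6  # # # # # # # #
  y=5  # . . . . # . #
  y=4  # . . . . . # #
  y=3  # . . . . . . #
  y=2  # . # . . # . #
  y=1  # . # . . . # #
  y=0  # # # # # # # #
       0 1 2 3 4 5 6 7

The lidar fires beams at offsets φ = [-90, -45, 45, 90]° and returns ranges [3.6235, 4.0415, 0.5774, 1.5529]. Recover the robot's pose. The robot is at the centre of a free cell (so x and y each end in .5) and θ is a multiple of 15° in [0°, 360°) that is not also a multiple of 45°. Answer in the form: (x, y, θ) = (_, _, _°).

(x, y, θ) = (3.5, 2.5, 165°)

Enumerate (i+0.5, j+0.5, θ) over the 24 free cells and 16 admissible headings. For each, cast all 4 beams and compare to the given ranges.
  (5.5, 3.5, 210°): beam 1 = 2.8868 ≠ 3.6235 ✗
  (4.5, 2.5, 330°): beam 1 = 1.7321 ≠ 3.6235 ✗
  (1.5, 5.5, 30°): beam 1 = 2.8868 ≠ 3.6235 ✗
  (3.5, 2.5, 210°): beam 1 = 4.0415 ≠ 3.6235 ✗
  …
  (3.5, 2.5, 165°): r_1=3.6235, r_2=4.0415, r_3=0.5774, r_4=1.5529 — all match ✓
Unique over the lattice → pose = (3.5, 2.5, 165°).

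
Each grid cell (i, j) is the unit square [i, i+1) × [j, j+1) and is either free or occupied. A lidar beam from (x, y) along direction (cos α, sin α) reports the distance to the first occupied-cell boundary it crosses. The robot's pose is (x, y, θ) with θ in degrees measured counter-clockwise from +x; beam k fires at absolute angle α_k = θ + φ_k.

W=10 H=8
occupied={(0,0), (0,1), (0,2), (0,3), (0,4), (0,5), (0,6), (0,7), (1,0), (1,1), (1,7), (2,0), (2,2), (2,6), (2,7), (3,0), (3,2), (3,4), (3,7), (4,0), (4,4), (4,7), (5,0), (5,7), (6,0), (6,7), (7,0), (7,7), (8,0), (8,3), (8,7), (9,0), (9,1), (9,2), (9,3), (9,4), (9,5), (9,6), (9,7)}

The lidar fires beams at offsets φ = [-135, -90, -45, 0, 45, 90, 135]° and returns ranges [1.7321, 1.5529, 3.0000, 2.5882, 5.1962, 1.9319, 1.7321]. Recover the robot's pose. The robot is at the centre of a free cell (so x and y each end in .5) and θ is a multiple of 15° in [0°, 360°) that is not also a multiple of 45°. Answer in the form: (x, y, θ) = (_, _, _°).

(x, y, θ) = (7.5, 5.5, 195°)

The pose lattice has 41·16 = 656 candidates. Test each by forward raycasting.
  (6.5, 1.5, 150°): beam 1 = 2.5882 ≠ 1.7321 ✗
  (8.5, 5.5, 150°): beam 1 = 0.5176 ≠ 1.7321 ✗
  (6.5, 6.5, 165°): beam 1 = 1.0000 ≠ 1.7321 ✗
  (6.5, 5.5, 150°): beam 1 = 2.5882 ≠ 1.7321 ✗
  (6.5, 1.5, 285°): beam 1 = 2.8868 ≠ 1.7321 ✗
  …
  (7.5, 5.5, 195°): r_1=1.7321, r_2=1.5529, r_3=3.0000, r_4=2.5882, r_5=5.1962, r_6=1.9319, r_7=1.7321 — all match ✓
Only this pose fits every beam.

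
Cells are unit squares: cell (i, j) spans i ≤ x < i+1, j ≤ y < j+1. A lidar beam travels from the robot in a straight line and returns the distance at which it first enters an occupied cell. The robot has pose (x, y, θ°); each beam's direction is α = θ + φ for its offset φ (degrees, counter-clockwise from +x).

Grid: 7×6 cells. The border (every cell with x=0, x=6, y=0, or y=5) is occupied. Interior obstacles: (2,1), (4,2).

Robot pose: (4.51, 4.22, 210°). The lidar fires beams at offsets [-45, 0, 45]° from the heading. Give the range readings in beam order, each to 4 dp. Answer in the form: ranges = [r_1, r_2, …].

beam 1: φ=-45°, α=165°
  cosα=-0.9659 sinα=0.2588 | (4,4) | tMaxX 0.5280 tMaxY 3.0137 | tΔX 1.0353 tΔY 3.8637
    t=0.5280 [x] (3,4)
    t=1.5633 [x] (2,4)
    t=2.5985 [x] (1,4)
    t=3.0137 [y] (1,5) — stop
  → r_1 = 3.0137
beam 2: φ=0°, α=210°
  cosα=-0.8660 sinα=-0.5000 | (4,4) | tMaxX 0.5889 tMaxY 0.4400 | tΔX 1.1547 tΔY 2.0000
    t=0.4400 [y] (4,3)
    t=0.5889 [x] (3,3)
    t=1.7436 [x] (2,3)
    t=2.4400 [y] (2,2)
    t=2.8983 [x] (1,2)
    t=4.0530 [x] (0,2) — stop
  → r_2 = 4.0530
beam 3: φ=45°, α=255°
  cosα=-0.2588 sinα=-0.9659 | (4,4) | tMaxX 1.9705 tMaxY 0.2278 | tΔX 3.8637 tΔY 1.0353
    t=0.2278 [y] (4,3)
    t=1.2630 [y] (4,2) — stop
  → r_3 = 1.2630

ranges = [3.0137, 4.0530, 1.2630]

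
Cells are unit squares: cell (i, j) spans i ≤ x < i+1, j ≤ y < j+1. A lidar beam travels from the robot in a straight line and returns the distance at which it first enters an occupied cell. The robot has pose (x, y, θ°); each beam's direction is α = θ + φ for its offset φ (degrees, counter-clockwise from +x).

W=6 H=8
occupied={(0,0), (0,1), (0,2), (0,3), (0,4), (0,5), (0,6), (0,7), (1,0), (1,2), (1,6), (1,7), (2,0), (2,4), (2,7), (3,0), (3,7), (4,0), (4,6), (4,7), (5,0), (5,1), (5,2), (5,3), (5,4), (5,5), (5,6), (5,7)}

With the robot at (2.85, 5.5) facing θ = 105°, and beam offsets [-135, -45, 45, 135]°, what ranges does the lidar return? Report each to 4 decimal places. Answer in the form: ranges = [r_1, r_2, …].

beam 1: φ=-135°, α=330°
  cosα=0.8660 sinα=-0.5000 | (2,5) | tMaxX 0.1732 tMaxY 1.0000 | tΔX 1.1547 tΔY 2.0000
    t=0.1732 [x] (3,5)
    t=1.0000 [y] (3,4)
    t=1.3279 [x] (4,4)
    t=2.4826 [x] (5,4) — stop
  → r_1 = 2.4826
beam 2: φ=-45°, α=60°
  cosα=0.5000 sinα=0.8660 | (2,5) | tMaxX 0.3000 tMaxY 0.5774 | tΔX 2.0000 tΔY 1.1547
    t=0.3000 [x] (3,5)
    t=0.5774 [y] (3,6)
    t=1.7321 [y] (3,7) — stop
  → r_2 = 1.7321
beam 3: φ=45°, α=150°
  cosα=-0.8660 sinα=0.5000 | (2,5) | tMaxX 0.9815 tMaxY 1.0000 | tΔX 1.1547 tΔY 2.0000
    t=0.9815 [x] (1,5)
    t=1.0000 [y] (1,6) — stop
  → r_3 = 1.0000
beam 4: φ=135°, α=240°
  cosα=-0.5000 sinα=-0.8660 | (2,5) | tMaxX 1.7000 tMaxY 0.5774 | tΔX 2.0000 tΔY 1.1547
    t=0.5774 [y] (2,4) — stop
  → r_4 = 0.5774

ranges = [2.4826, 1.7321, 1.0000, 0.5774]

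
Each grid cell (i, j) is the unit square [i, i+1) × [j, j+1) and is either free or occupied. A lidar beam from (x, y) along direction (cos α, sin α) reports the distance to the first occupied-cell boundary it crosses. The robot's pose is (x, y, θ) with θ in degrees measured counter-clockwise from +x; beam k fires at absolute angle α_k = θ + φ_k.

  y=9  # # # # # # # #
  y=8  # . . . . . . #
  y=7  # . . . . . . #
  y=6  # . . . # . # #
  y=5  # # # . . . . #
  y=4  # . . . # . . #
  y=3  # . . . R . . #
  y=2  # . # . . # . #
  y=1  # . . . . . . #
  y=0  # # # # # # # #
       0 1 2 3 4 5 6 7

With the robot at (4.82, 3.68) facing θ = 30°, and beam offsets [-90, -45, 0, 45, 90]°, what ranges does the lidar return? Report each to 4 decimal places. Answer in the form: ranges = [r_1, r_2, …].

ranges = [0.7852, 2.2569, 2.5172, 0.3313, 0.3695]

beam 1: φ=-90°, α=300°
  direction (0.5000, -0.8660); cell (4,3); t to first gridline: x 0.3600, y 0.7852 (then +2.0000 / +1.1547)
    (5,3) via x @ 0.3600
    (5,2) via y @ 0.7852  # hit
  → r_1 = 0.7852
beam 2: φ=-45°, α=345°
  direction (0.9659, -0.2588); cell (4,3); t to first gridline: x 0.1863, y 2.6273 (then +1.0353 / +3.8637)
    (5,3) via x @ 0.1863
    (6,3) via x @ 1.2216
    (7,3) via x @ 2.2569  # hit
  → r_2 = 2.2569
beam 3: φ=0°, α=30°
  direction (0.8660, 0.5000); cell (4,3); t to first gridline: x 0.2078, y 0.6400 (then +1.1547 / +2.0000)
    (5,3) via x @ 0.2078
    (5,4) via y @ 0.6400
    (6,4) via x @ 1.3625
    (7,4) via x @ 2.5172  # hit
  → r_3 = 2.5172
beam 4: φ=45°, α=75°
  direction (0.2588, 0.9659); cell (4,3); t to first gridline: x 0.6955, y 0.3313 (then +3.8637 / +1.0353)
    (4,4) via y @ 0.3313  # hit
  → r_4 = 0.3313
beam 5: φ=90°, α=120°
  direction (-0.5000, 0.8660); cell (4,3); t to first gridline: x 1.6400, y 0.3695 (then +2.0000 / +1.1547)
    (4,4) via y @ 0.3695  # hit
  → r_5 = 0.3695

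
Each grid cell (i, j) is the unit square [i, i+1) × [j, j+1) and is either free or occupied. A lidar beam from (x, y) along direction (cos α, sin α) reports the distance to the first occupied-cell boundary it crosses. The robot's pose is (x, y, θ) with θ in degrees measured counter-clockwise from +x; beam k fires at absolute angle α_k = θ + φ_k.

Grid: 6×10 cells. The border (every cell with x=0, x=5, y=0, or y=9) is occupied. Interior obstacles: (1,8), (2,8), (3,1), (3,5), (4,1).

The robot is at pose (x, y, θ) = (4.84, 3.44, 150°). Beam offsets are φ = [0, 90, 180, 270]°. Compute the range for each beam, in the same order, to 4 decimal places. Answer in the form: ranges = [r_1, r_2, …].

beam 1: φ=0°, α=150°
  dir = (cos 150°, sin 150°) = (-0.8660, 0.5000); from cell (4,3)
  next x-line at t=0.9699, next y-line at t=1.1200; Δt_x=1.1547, Δt_y=2.0000
    x: enter (3,3) at t=0.9699
    y: enter (3,4) at t=1.1200
    x: enter (2,4) at t=2.1246
    y: enter (2,5) at t=3.1200
    x: enter (1,5) at t=3.2793
    x: enter (0,5) at t=4.4341 ← occupied
  → r_1 = 4.4341
beam 2: φ=90°, α=240°
  dir = (cos 240°, sin 240°) = (-0.5000, -0.8660); from cell (4,3)
  next x-line at t=1.6800, next y-line at t=0.5081; Δt_x=2.0000, Δt_y=1.1547
    y: enter (4,2) at t=0.5081
    y: enter (4,1) at t=1.6628 ← occupied
  → r_2 = 1.6628
beam 3: φ=180°, α=330°
  dir = (cos 330°, sin 330°) = (0.8660, -0.5000); from cell (4,3)
  next x-line at t=0.1848, next y-line at t=0.8800; Δt_x=1.1547, Δt_y=2.0000
    x: enter (5,3) at t=0.1848 ← occupied
  → r_3 = 0.1848
beam 4: φ=270°, α=60°
  dir = (cos 60°, sin 60°) = (0.5000, 0.8660); from cell (4,3)
  next x-line at t=0.3200, next y-line at t=0.6466; Δt_x=2.0000, Δt_y=1.1547
    x: enter (5,3) at t=0.3200 ← occupied
  → r_4 = 0.3200

ranges = [4.4341, 1.6628, 0.1848, 0.3200]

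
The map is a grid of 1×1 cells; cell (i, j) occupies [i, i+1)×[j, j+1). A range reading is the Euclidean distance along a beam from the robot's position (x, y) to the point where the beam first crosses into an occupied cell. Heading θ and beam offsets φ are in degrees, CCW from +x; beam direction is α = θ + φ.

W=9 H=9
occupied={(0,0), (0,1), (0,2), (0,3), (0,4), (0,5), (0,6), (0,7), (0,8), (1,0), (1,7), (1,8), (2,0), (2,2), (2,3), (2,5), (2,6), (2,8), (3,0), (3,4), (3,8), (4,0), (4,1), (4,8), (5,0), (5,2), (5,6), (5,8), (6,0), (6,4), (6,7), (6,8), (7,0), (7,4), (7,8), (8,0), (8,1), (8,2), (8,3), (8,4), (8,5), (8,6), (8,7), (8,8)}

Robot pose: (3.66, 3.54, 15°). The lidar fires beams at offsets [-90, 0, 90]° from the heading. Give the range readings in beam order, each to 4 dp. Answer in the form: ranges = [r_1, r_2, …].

ranges = [1.5943, 2.4225, 0.4762]

beam 1: φ=-90°, α=285°
  dir = (cos 285°, sin 285°) = (0.2588, -0.9659); from cell (3,3)
  next x-line at t=1.3137, next y-line at t=0.5590; Δt_x=3.8637, Δt_y=1.0353
    y: enter (3,2) at t=0.5590
    x: enter (4,2) at t=1.3137
    y: enter (4,1) at t=1.5943 ← occupied
  → r_1 = 1.5943
beam 2: φ=0°, α=15°
  dir = (cos 15°, sin 15°) = (0.9659, 0.2588); from cell (3,3)
  next x-line at t=0.3520, next y-line at t=1.7773; Δt_x=1.0353, Δt_y=3.8637
    x: enter (4,3) at t=0.3520
    x: enter (5,3) at t=1.3873
    y: enter (5,4) at t=1.7773
    x: enter (6,4) at t=2.4225 ← occupied
  → r_2 = 2.4225
beam 3: φ=90°, α=105°
  dir = (cos 105°, sin 105°) = (-0.2588, 0.9659); from cell (3,3)
  next x-line at t=2.5500, next y-line at t=0.4762; Δt_x=3.8637, Δt_y=1.0353
    y: enter (3,4) at t=0.4762 ← occupied
  → r_3 = 0.4762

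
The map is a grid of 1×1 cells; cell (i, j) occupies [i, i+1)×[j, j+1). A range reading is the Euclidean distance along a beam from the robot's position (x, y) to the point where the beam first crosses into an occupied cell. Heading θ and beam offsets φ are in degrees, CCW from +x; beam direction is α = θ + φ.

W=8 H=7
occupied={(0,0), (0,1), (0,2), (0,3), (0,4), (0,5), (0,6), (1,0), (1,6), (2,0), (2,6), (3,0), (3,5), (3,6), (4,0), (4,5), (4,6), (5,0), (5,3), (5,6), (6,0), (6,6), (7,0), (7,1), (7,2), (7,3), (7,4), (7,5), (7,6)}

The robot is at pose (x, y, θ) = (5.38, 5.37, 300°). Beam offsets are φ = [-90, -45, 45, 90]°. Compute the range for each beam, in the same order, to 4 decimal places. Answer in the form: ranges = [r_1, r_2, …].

beam 1: φ=-90°, α=210°
  cosα=-0.8660 sinα=-0.5000 | (5,5) | tMaxX 0.4388 tMaxY 0.7400 | tΔX 1.1547 tΔY 2.0000
    t=0.4388 [x] (4,5) — stop
  → r_1 = 0.4388
beam 2: φ=-45°, α=255°
  cosα=-0.2588 sinα=-0.9659 | (5,5) | tMaxX 1.4682 tMaxY 0.3831 | tΔX 3.8637 tΔY 1.0353
    t=0.3831 [y] (5,4)
    t=1.4183 [y] (5,3) — stop
  → r_2 = 1.4183
beam 3: φ=45°, α=345°
  cosα=0.9659 sinα=-0.2588 | (5,5) | tMaxX 0.6419 tMaxY 1.4296 | tΔX 1.0353 tΔY 3.8637
    t=0.6419 [x] (6,5)
    t=1.4296 [y] (6,4)
    t=1.6771 [x] (7,4) — stop
  → r_3 = 1.6771
beam 4: φ=90°, α=30°
  cosα=0.8660 sinα=0.5000 | (5,5) | tMaxX 0.7159 tMaxY 1.2600 | tΔX 1.1547 tΔY 2.0000
    t=0.7159 [x] (6,5)
    t=1.2600 [y] (6,6) — stop
  → r_4 = 1.2600

ranges = [0.4388, 1.4183, 1.6771, 1.2600]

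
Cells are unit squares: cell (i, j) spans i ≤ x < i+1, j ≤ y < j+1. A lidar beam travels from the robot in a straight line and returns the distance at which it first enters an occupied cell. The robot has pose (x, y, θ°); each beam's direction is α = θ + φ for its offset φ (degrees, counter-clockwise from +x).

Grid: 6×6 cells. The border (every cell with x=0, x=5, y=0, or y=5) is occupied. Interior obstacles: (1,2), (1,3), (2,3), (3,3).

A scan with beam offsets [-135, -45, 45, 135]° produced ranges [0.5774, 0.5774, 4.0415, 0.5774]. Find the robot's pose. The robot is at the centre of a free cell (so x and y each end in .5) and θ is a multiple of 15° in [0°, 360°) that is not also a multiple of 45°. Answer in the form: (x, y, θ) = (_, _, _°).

Enumerate (i+0.5, j+0.5, θ) over the 12 free cells and 16 admissible headings. For each, cast all 4 beams and compare to the given ranges.
  (3.5, 4.5, 240°): beam 1 = 0.5176 ≠ 0.5774 ✗
  (3.5, 2.5, 30°): beam 1 = 1.5529 ≠ 0.5774 ✗
  (1.5, 4.5, 345°): beam 3 = 1.0000 ≠ 4.0415 ✗
  …
  (1.5, 1.5, 345°): r_1=0.5774, r_2=0.5774, r_3=4.0415, r_4=0.5774 — all match ✓
Unique over the lattice → pose = (1.5, 1.5, 345°).

(x, y, θ) = (1.5, 1.5, 345°)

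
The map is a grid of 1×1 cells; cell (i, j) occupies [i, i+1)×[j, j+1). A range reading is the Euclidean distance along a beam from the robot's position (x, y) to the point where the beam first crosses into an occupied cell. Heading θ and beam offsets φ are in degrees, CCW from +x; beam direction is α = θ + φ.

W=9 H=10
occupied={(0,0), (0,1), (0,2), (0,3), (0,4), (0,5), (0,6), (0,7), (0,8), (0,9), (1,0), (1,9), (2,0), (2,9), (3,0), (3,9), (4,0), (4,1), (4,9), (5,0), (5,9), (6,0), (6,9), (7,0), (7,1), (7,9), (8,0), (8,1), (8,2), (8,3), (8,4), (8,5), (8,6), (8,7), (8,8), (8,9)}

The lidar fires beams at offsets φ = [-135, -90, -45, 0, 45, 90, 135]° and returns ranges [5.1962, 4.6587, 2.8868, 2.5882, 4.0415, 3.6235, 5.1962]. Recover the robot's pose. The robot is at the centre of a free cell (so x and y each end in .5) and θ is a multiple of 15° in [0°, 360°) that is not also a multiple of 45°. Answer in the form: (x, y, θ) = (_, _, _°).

(x, y, θ) = (5.5, 5.5, 15°)

Enumerate (i+0.5, j+0.5, θ) over the 54 free cells and 16 admissible headings. For each, cast all 7 beams and compare to the given ranges.
  (3.5, 3.5, 165°): beam 2 = 5.6940 ≠ 4.6587 ✗
  (1.5, 1.5, 30°): beam 1 = 0.5176 ≠ 5.1962 ✗
  (6.5, 2.5, 300°): beam 1 = 5.6940 ≠ 5.1962 ✗
  (7.5, 3.5, 105°): beam 1 = 0.5774 ≠ 5.1962 ✗
  (6.5, 3.5, 120°): beam 1 = 1.5529 ≠ 5.1962 ✗
  …
  (5.5, 5.5, 15°): r_1=5.1962, r_2=4.6587, r_3=2.8868, r_4=2.5882, r_5=4.0415, r_6=3.6235, r_7=5.1962 — all match ✓
Only this pose fits every beam.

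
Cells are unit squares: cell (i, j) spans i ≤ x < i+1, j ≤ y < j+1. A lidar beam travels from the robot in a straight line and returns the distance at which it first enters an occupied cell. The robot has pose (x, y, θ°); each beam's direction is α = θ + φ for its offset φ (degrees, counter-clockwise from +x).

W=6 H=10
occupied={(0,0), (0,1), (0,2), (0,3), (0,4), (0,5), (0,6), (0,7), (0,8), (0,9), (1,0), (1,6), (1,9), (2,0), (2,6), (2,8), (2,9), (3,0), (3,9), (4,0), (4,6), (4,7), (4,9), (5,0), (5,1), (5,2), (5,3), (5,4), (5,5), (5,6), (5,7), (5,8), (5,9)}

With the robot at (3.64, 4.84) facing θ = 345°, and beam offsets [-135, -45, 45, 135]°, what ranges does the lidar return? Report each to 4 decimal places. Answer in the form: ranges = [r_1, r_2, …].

beam 1: φ=-135°, α=210°
  cosα=-0.8660 sinα=-0.5000 | (3,4) | tMaxX 0.7390 tMaxY 1.6800 | tΔX 1.1547 tΔY 2.0000
    t=0.7390 [x] (2,4)
    t=1.6800 [y] (2,3)
    t=1.8937 [x] (1,3)
    t=3.0484 [x] (0,3) — stop
  → r_1 = 3.0484
beam 2: φ=-45°, α=300°
  cosα=0.5000 sinα=-0.8660 | (3,4) | tMaxX 0.7200 tMaxY 0.9699 | tΔX 2.0000 tΔY 1.1547
    t=0.7200 [x] (4,4)
    t=0.9699 [y] (4,3)
    t=2.1246 [y] (4,2)
    t=2.7200 [x] (5,2) — stop
  → r_2 = 2.7200
beam 3: φ=45°, α=30°
  cosα=0.8660 sinα=0.5000 | (3,4) | tMaxX 0.4157 tMaxY 0.3200 | tΔX 1.1547 tΔY 2.0000
    t=0.3200 [y] (3,5)
    t=0.4157 [x] (4,5)
    t=1.5704 [x] (5,5) — stop
  → r_3 = 1.5704
beam 4: φ=135°, α=120°
  cosα=-0.5000 sinα=0.8660 | (3,4) | tMaxX 1.2800 tMaxY 0.1848 | tΔX 2.0000 tΔY 1.1547
    t=0.1848 [y] (3,5)
    t=1.2800 [x] (2,5)
    t=1.3395 [y] (2,6) — stop
  → r_4 = 1.3395

ranges = [3.0484, 2.7200, 1.5704, 1.3395]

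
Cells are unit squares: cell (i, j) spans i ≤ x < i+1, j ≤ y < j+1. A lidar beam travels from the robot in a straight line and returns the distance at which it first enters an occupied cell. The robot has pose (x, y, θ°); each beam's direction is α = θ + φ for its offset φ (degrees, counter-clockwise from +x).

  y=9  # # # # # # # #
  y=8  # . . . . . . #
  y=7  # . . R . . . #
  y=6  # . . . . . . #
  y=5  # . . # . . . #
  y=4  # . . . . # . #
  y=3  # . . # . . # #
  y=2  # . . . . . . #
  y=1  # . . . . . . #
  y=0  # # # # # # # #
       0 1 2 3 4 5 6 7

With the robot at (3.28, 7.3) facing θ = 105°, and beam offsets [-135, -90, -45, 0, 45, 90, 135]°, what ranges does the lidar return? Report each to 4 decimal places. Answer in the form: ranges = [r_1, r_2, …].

ranges = [4.2955, 3.8512, 1.9630, 1.7600, 2.6327, 2.3604, 4.5600]

beam 1: φ=-135°, α=330°
  cosα=0.8660 sinα=-0.5000 | (3,7) | tMaxX 0.8314 tMaxY 0.6000 | tΔX 1.1547 tΔY 2.0000
    t=0.6000 [y] (3,6)
    t=0.8314 [x] (4,6)
    t=1.9861 [x] (5,6)
    t=2.6000 [y] (5,5)
    t=3.1408 [x] (6,5)
    t=4.2955 [x] (7,5) — stop
  → r_1 = 4.2955
beam 2: φ=-90°, α=15°
  cosα=0.9659 sinα=0.2588 | (3,7) | tMaxX 0.7454 tMaxY 2.7046 | tΔX 1.0353 tΔY 3.8637
    t=0.7454 [x] (4,7)
    t=1.7807 [x] (5,7)
    t=2.7046 [y] (5,8)
    t=2.8160 [x] (6,8)
    t=3.8512 [x] (7,8) — stop
  → r_2 = 3.8512
beam 3: φ=-45°, α=60°
  cosα=0.5000 sinα=0.8660 | (3,7) | tMaxX 1.4400 tMaxY 0.8083 | tΔX 2.0000 tΔY 1.1547
    t=0.8083 [y] (3,8)
    t=1.4400 [x] (4,8)
    t=1.9630 [y] (4,9) — stop
  → r_3 = 1.9630
beam 4: φ=0°, α=105°
  cosα=-0.2588 sinα=0.9659 | (3,7) | tMaxX 1.0818 tMaxY 0.7247 | tΔX 3.8637 tΔY 1.0353
    t=0.7247 [y] (3,8)
    t=1.0818 [x] (2,8)
    t=1.7600 [y] (2,9) — stop
  → r_4 = 1.7600
beam 5: φ=45°, α=150°
  cosα=-0.8660 sinα=0.5000 | (3,7) | tMaxX 0.3233 tMaxY 1.4000 | tΔX 1.1547 tΔY 2.0000
    t=0.3233 [x] (2,7)
    t=1.4000 [y] (2,8)
    t=1.4780 [x] (1,8)
    t=2.6327 [x] (0,8) — stop
  → r_5 = 2.6327
beam 6: φ=90°, α=195°
  cosα=-0.9659 sinα=-0.2588 | (3,7) | tMaxX 0.2899 tMaxY 1.1591 | tΔX 1.0353 tΔY 3.8637
    t=0.2899 [x] (2,7)
    t=1.1591 [y] (2,6)
    t=1.3252 [x] (1,6)
    t=2.3604 [x] (0,6) — stop
  → r_6 = 2.3604
beam 7: φ=135°, α=240°
  cosα=-0.5000 sinα=-0.8660 | (3,7) | tMaxX 0.5600 tMaxY 0.3464 | tΔX 2.0000 tΔY 1.1547
    t=0.3464 [y] (3,6)
    t=0.5600 [x] (2,6)
    t=1.5011 [y] (2,5)
    t=2.5600 [x] (1,5)
    t=2.6558 [y] (1,4)
    t=3.8105 [y] (1,3)
    t=4.5600 [x] (0,3) — stop
  → r_7 = 4.5600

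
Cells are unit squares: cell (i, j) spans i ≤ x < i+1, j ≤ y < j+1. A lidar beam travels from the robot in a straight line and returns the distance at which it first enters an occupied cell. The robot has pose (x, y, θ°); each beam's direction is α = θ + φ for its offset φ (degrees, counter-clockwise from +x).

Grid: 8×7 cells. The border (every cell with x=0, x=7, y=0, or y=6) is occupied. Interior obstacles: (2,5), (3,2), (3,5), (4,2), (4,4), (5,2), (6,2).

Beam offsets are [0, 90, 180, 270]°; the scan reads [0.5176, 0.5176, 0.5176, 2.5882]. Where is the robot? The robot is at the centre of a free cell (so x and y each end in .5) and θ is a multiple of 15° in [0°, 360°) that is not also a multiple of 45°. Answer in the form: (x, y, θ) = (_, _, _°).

The pose lattice has 23·16 = 368 candidates. Test each by forward raycasting.
  (5.5, 3.5, 60°): beam 1 = 2.8868 ≠ 0.5176 ✗
  (3.5, 4.5, 240°): beam 1 = 4.0415 ≠ 0.5176 ✗
  (4.5, 5.5, 165°): beam 3 = 2.5882 ≠ 0.5176 ✗
  (5.5, 5.5, 75°): beam 2 = 1.5529 ≠ 0.5176 ✗
  …
  (4.5, 5.5, 75°): r_1=0.5176, r_2=0.5176, r_3=0.5176, r_4=2.5882 — all match ✓
Unique over the lattice → pose = (4.5, 5.5, 75°).

(x, y, θ) = (4.5, 5.5, 75°)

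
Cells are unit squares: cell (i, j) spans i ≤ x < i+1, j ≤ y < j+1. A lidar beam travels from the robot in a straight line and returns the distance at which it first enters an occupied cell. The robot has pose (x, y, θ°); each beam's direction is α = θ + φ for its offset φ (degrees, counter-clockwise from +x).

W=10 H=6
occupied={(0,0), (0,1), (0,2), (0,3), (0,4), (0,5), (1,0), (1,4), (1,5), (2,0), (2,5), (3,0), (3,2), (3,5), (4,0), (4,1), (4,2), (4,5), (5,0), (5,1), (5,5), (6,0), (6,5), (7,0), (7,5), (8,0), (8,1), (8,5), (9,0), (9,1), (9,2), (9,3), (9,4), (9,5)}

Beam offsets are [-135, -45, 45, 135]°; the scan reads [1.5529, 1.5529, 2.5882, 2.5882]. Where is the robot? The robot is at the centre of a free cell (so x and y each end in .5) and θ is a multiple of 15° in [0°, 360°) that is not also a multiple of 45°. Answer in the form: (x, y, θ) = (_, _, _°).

The pose lattice has 26·16 = 416 candidates. Test each by forward raycasting.
  (6.5, 2.5, 195°): beam 1 = 2.8868 ≠ 1.5529 ✗
  (1.5, 3.5, 120°): beam 1 = 1.9319 ≠ 1.5529 ✗
  (5.5, 2.5, 60°): beam 1 = 0.5176 ≠ 1.5529 ✗
  (6.5, 1.5, 15°): beam 1 = 0.5774 ≠ 1.5529 ✗
  …
  (6.5, 2.5, 330°): r_1=1.5529, r_2=1.5529, r_3=2.5882, r_4=2.5882 — all match ✓
Only this pose fits every beam.

(x, y, θ) = (6.5, 2.5, 330°)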